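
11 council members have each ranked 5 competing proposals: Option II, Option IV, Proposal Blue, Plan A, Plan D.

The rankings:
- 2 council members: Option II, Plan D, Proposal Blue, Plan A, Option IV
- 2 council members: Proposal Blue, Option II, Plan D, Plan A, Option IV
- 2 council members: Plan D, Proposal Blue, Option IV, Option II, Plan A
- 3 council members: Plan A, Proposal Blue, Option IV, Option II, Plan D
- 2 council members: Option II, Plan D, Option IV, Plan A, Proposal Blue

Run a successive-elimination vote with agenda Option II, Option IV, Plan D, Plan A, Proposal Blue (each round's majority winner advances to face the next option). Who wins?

Proposal Blue

Round 1: Option II vs Option IV — 6–5, Option II advances.
Round 2: Option II vs Plan D — 9–2, Option II advances.
Round 3: Option II vs Plan A — 8–3, Option II advances.
Round 4: Option II vs Proposal Blue — 4–7, Proposal Blue advances.
Proposal Blue survives the agenda.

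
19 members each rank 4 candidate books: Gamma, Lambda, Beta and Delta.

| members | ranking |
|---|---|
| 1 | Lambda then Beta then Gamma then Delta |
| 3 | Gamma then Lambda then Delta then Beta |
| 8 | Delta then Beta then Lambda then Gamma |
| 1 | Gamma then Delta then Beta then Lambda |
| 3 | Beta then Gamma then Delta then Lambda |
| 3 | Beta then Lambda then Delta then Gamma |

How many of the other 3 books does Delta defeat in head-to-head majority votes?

3

Delta against each rival (19 members):
Delta vs Gamma: Delta is ranked higher on 8+3 = 11 ballots, Gamma on 8. Delta wins 11–8.
Delta vs Lambda: Delta wins 12–7.
Delta vs Beta: Delta wins 12–7.
Delta beats Gamma, Lambda, Beta — 3 pairwise wins.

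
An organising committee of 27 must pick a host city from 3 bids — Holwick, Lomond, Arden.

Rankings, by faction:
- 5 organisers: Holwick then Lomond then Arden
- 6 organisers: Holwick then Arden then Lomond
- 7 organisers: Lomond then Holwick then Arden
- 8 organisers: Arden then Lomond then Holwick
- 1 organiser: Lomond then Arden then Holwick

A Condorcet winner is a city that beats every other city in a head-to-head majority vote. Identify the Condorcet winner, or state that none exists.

none

Pairwise majorities:
Holwick vs Lomond: 5+6 = 11 for Holwick, 16 for Lomond — Lomond by 16–11.
Holwick vs Arden: 18 to 9, Holwick.
Lomond vs Arden: 13 to 14, Arden.
Each city drops at least one matchup (Holwick loses to Lomond; Lomond loses to Arden; Arden loses to Holwick); the cycle Holwick → Arden → Lomond → Holwick rules out a Condorcet winner.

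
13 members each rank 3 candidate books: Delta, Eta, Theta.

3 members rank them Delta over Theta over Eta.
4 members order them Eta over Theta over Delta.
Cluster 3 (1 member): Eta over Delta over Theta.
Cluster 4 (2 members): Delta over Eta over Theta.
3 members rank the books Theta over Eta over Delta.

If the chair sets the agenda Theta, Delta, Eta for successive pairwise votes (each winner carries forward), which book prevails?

Round 1: Theta vs Delta — 7–6, Theta advances.
Round 2: Theta vs Eta — 6–7, Eta advances.
The agenda winner is Eta.

Eta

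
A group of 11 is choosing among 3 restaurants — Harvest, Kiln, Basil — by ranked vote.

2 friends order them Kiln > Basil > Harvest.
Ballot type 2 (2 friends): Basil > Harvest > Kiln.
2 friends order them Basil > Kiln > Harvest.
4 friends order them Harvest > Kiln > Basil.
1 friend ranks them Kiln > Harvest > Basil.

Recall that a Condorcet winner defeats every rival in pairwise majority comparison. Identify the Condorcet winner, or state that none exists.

Pairwise majorities:
Harvest vs Kiln: Harvest wins 6–5.
Harvest vs Basil: Harvest preferred on 4+1 = 5 ballots; Basil wins 6–5.
Kiln vs Basil: 7 to 4, Kiln.
Each restaurant drops at least one matchup (Harvest loses to Basil; Kiln loses to Harvest; Basil loses to Kiln); the cycle Harvest → Kiln → Basil → Harvest rules out a Condorcet winner.

none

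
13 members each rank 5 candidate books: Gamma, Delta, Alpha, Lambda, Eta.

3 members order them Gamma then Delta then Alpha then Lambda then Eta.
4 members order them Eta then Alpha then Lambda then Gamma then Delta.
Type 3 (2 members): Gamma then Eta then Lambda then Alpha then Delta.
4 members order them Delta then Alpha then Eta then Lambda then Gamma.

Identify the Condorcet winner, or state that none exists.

none

Head-to-head results (13 members):
Gamma vs Delta: 9 to 4, Gamma.
Gamma vs Alpha: 5 to 8, Alpha.
Gamma vs Lambda: Gamma preferred on 3+2 = 5 ballots; Lambda wins 8–5.
Gamma vs Eta: 5 to 8, Eta.
Delta vs Alpha: Delta is ranked higher on 3+4 = 7 ballots, Alpha on 6. Delta wins 7–6.
Delta vs Lambda: 7 to 6, Delta.
Delta vs Eta: Delta preferred on 3+4 = 7 ballots; Delta wins 7–6.
Alpha vs Lambda: Alpha is ranked higher on 3+4+4 = 11 ballots, Lambda on 2. Alpha wins 11–2.
Alpha vs Eta: 7 to 6, Alpha.
Lambda vs Eta: 3 for Lambda, 10 for Eta — Eta by 10–3.
Every book loses at least once (Gamma loses to Alpha; Delta loses to Gamma; Alpha loses to Delta; Lambda loses to Delta; Eta loses to Delta). The majority relation contains the cycle Gamma → Delta → Alpha → Gamma, so there is no Condorcet winner.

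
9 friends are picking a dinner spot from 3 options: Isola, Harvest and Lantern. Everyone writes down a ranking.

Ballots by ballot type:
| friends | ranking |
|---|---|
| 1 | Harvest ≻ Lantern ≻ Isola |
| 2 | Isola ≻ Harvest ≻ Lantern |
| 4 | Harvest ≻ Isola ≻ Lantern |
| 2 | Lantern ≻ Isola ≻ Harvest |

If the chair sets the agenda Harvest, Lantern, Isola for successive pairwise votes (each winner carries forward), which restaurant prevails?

Harvest

Round 1: Harvest vs Lantern — 7–2, Harvest advances.
Round 2: Harvest vs Isola — 5–4, Harvest advances.
The agenda winner is Harvest.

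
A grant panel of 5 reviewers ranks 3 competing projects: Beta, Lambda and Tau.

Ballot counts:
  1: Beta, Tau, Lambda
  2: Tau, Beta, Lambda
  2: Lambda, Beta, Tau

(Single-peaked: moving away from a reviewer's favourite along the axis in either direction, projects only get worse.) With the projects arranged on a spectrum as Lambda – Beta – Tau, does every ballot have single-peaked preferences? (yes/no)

Axis positions: Lambda=1, Beta=2, Tau=3.
Type 1 (peak Beta at position 2): ranking walks positions 2-3-1, expanding outward from the peak — single-peaked.
Type 2 (peak Tau at position 3): ranking walks positions 3-2-1, expanding outward from the peak — single-peaked.
Type 3 (peak Lambda at position 1): ranking walks positions 1-2-3, expanding outward from the peak — single-peaked.
Every ranking is single-peaked on this axis.

yes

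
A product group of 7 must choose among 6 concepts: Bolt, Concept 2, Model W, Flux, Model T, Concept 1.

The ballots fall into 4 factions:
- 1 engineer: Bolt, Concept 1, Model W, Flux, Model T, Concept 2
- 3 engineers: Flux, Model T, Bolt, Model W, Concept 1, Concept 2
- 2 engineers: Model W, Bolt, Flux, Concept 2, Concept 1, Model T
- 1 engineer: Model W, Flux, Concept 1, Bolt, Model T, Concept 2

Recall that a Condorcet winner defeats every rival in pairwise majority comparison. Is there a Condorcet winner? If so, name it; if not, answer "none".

Head-to-head results (7 engineers):
Bolt vs Concept 2: Bolt wins 7–0.
Bolt vs Model W: Bolt wins 4–3.
Bolt vs Flux: Flux wins 4–3.
Bolt vs Model T: Bolt wins 4–3.
Bolt–Concept 1: Bolt 6–1.
Concept 2 vs Model W: Model W, 7–0.
Concept 2 vs Flux: Flux wins 7–0.
Concept 2–Model T: Model T 5–2.
Concept 2 vs Concept 1: Concept 1, 5–2.
Model W vs Flux: Model W, 4–3.
Model W vs Model T: Model W wins 4–3.
Model W–Concept 1: Model W 6–1.
Flux vs Model T: Flux wins 7–0.
Flux vs Concept 1: Flux, 6–1.
Model T vs Concept 1: Concept 1, 4–3.
Every design loses at least once (Bolt loses to Flux; Concept 2 loses to Bolt; Model W loses to Bolt; Flux loses to Model W; Model T loses to Bolt; Concept 1 loses to Bolt). The majority relation contains the cycle Bolt beats Model W beats Flux beats Bolt, so there is no Condorcet winner.

none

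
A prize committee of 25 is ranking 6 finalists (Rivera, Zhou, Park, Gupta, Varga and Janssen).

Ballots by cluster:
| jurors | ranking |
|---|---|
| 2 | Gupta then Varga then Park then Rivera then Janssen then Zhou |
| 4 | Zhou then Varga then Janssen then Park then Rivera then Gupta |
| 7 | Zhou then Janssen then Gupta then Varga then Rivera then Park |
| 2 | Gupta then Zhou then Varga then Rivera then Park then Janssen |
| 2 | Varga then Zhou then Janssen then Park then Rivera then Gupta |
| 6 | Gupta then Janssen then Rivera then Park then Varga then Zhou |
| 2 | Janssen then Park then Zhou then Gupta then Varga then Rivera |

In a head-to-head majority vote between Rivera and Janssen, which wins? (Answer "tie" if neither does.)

Ballots ranking Rivera above Janssen: 2 + 2 = 4.
Ballots ranking Janssen above Rivera: 25 − 4 = 21.
Janssen wins the head-to-head 21–4.

Janssen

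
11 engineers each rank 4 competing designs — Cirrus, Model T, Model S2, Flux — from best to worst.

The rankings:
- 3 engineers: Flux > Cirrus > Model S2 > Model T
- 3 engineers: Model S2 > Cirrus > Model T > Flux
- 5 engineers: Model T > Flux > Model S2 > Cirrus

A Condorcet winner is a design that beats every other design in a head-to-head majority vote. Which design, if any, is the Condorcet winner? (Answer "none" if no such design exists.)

Head-to-head results (11 engineers):
Cirrus–Model T: Cirrus 6–5.
Cirrus vs Model S2: Model S2 wins 8–3.
Cirrus vs Flux: Flux wins 8–3.
Model T vs Model S2: Model S2, 6–5.
Model T vs Flux: Model T, 8–3.
Model S2–Flux: Flux 8–3.
Each design drops at least one matchup (Cirrus loses to Model S2; Model T loses to Cirrus; Model S2 loses to Flux; Flux loses to Model T); the cycle Cirrus beats Model T beats Flux beats Cirrus rules out a Condorcet winner.

none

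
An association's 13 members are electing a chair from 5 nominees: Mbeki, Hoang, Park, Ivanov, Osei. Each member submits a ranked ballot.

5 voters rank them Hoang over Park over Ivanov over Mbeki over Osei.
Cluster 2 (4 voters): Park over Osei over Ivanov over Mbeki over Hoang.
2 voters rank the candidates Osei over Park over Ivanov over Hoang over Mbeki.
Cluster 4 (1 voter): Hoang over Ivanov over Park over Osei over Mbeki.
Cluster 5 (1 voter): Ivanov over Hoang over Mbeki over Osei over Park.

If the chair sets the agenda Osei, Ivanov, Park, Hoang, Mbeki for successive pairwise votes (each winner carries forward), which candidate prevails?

Round 1: Osei vs Ivanov — 6–7, Ivanov advances.
Round 2: Ivanov vs Park — 2–11, Park advances.
Round 3: Park vs Hoang — 6–7, Hoang advances.
Round 4: Hoang vs Mbeki — 9–4, Hoang advances.
Hoang survives the agenda.

Hoang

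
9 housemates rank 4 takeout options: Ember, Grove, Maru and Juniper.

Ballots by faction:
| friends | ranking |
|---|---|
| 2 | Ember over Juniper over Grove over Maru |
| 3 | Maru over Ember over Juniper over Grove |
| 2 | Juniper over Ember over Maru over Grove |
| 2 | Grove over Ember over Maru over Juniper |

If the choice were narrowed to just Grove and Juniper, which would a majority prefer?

Juniper

Ballots ranking Grove above Juniper: 2.
Ballots ranking Juniper above Grove: 9 − 2 = 7.
Juniper wins the head-to-head 7–2.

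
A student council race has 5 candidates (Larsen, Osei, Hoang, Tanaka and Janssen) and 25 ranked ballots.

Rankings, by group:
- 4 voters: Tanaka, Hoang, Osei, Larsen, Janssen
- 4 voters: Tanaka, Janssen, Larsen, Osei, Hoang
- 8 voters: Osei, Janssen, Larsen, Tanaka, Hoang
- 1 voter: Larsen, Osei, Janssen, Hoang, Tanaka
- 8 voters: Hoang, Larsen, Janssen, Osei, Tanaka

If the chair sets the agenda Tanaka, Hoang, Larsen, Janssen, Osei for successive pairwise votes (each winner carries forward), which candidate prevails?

Round 1: Tanaka vs Hoang — 16–9, Tanaka advances.
Round 2: Tanaka vs Larsen — 8–17, Larsen advances.
Round 3: Larsen vs Janssen — 13–12, Larsen advances.
Round 4: Larsen vs Osei — 13–12, Larsen advances.
The agenda winner is Larsen.

Larsen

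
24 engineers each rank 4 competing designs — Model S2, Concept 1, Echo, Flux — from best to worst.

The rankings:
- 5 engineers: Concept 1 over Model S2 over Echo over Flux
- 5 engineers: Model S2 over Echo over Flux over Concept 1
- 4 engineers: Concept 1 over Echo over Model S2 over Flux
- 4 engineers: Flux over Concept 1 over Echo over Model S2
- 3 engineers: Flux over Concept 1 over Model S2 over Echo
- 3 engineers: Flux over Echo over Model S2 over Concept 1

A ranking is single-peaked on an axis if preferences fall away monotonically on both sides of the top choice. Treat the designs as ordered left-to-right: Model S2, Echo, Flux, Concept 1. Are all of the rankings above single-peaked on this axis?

Axis positions: Model S2=1, Echo=2, Flux=3, Concept 1=4.
Ballot type 1: ranking walks positions 4-1-2-3; Model S2 is ranked above Flux even though Flux lies between Model S2 and the peak Concept 1 on the axis — preferences dip and rise again. Not single-peaked.
Ballot type 2 (peak Model S2 at position 1): ranking walks positions 1-2-3-4, expanding outward from the peak — single-peaked.
Ballot type 3: ranking walks positions 4-2-1-3; Echo is ranked above Flux even though Flux lies between Echo and the peak Concept 1 on the axis — preferences dip and rise again. Not single-peaked.
Ballot type 4 (peak Flux at position 3): ranking walks positions 3-4-2-1, expanding outward from the peak — single-peaked.
Ballot type 5: ranking walks positions 3-4-1-2; Model S2 is ranked above Echo even though Echo lies between Model S2 and the peak Flux on the axis — preferences dip and rise again. Not single-peaked.
Ballot type 6 (peak Flux at position 3): ranking walks positions 3-2-1-4, expanding outward from the peak — single-peaked.
Ballot type 1 violates single-peakedness, so the profile is not single-peaked on this axis.

no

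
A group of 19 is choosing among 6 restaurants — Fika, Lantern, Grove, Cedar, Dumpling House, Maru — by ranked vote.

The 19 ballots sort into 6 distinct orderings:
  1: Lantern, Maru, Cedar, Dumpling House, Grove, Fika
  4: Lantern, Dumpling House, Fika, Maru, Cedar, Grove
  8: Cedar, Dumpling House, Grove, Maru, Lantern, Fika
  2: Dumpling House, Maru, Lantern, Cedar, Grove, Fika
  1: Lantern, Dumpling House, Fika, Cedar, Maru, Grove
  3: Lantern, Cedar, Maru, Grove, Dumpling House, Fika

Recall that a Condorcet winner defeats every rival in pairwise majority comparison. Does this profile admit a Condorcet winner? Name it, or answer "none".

Check each pair by majority over 19 ballots:
Fika vs Lantern: Fika is ranked higher on 0 ballots, Lantern on 19. Lantern wins 19–0.
Fika vs Grove: 4+1 = 5 for Fika, 14 for Grove — Grove by 14–5.
Fika vs Cedar: Fika preferred on 4+1 = 5 ballots; Cedar wins 14–5.
Fika vs Dumpling House: Fika preferred on 0 ballots; Dumpling House wins 19–0.
Fika vs Maru: Fika is ranked higher on 4+1 = 5 ballots, Maru on 14. Maru wins 14–5.
Lantern vs Grove: Lantern preferred on 1+4+2+1+3 = 11 ballots; Lantern wins 11–8.
Lantern vs Cedar: Lantern preferred on 1+4+2+1+3 = 11 ballots; Lantern wins 11–8.
Lantern vs Dumpling House: 9 to 10, Dumpling House.
Lantern vs Maru: Lantern is ranked higher on 1+4+1+3 = 9 ballots, Maru on 10. Maru wins 10–9.
Grove vs Cedar: 0 for Grove, 19 for Cedar — Cedar by 19–0.
Grove vs Dumpling House: 3 for Grove, 16 for Dumpling House — Dumpling House by 16–3.
Grove vs Maru: 8 to 11, Maru.
Cedar vs Dumpling House: Cedar preferred on 1+8+3 = 12 ballots; Cedar wins 12–7.
Cedar vs Maru: 8+1+3 = 12 for Cedar, 7 for Maru — Cedar by 12–7.
Dumpling House vs Maru: Dumpling House is ranked higher on 4+8+2+1 = 15 ballots, Maru on 4. Dumpling House wins 15–4.
No restaurant is unbeaten: Fika loses to Lantern; Lantern loses to Dumpling House; Grove loses to Lantern; Cedar loses to Lantern; Dumpling House loses to Cedar; Maru loses to Cedar. In particular Lantern beats Cedar beats Dumpling House beats Lantern is a majority cycle — no Condorcet winner exists.

none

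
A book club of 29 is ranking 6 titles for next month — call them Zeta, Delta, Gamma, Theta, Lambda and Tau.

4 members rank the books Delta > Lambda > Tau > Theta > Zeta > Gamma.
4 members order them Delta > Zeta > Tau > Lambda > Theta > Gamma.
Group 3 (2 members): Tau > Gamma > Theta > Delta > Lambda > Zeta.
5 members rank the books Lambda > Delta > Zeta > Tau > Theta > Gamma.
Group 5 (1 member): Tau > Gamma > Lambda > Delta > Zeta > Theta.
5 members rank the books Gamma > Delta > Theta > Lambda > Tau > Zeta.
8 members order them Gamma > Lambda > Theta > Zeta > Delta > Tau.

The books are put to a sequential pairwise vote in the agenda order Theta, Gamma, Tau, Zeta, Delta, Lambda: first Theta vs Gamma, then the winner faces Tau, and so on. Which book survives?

Delta

Round 1: Theta vs Gamma — 13–16, Gamma advances.
Round 2: Gamma vs Tau — 13–16, Tau advances.
Round 3: Tau vs Zeta — 12–17, Zeta advances.
Round 4: Zeta vs Delta — 8–21, Delta advances.
Round 5: Delta vs Lambda — 15–14, Delta advances.
Delta survives the agenda.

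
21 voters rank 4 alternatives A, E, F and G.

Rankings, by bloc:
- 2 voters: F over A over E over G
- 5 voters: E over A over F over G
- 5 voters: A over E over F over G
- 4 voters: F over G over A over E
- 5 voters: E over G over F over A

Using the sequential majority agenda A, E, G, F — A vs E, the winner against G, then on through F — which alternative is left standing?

Round 1: A vs E — 11–10, A advances.
Round 2: A vs G — 12–9, A advances.
Round 3: A vs F — 10–11, F advances.
The agenda winner is F.

F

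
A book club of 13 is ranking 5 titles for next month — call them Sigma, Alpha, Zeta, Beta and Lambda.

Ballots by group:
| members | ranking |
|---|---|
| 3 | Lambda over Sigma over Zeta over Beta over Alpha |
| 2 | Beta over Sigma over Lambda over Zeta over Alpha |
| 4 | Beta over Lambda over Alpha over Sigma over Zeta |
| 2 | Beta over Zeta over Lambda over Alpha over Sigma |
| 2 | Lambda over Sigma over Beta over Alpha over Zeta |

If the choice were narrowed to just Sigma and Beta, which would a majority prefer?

Ballots ranking Sigma above Beta: 3 + 2 = 5.
Ballots ranking Beta above Sigma: 13 − 5 = 8.
Beta wins the head-to-head 8–5.

Beta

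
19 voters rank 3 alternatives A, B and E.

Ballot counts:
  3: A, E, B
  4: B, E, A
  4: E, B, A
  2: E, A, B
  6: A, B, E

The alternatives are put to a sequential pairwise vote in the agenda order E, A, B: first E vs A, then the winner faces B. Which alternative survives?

Round 1: E vs A — 10–9, E advances.
Round 2: E vs B — 9–10, B advances.
B survives the agenda.

B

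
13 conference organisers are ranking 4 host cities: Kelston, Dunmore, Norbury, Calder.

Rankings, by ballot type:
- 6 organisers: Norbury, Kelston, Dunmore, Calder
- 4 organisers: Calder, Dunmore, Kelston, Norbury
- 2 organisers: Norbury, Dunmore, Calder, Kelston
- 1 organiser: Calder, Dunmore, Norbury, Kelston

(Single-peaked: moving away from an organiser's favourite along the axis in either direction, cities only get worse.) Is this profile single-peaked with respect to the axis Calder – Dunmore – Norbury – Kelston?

no

Axis positions: Calder=1, Dunmore=2, Norbury=3, Kelston=4.
Ballot type 1 (peak Norbury at position 3): ranking walks positions 3-4-2-1, expanding outward from the peak — single-peaked.
Ballot type 2: ranking walks positions 1-2-4-3; Kelston is ranked above Norbury even though Norbury lies between Kelston and the peak Calder on the axis — preferences dip and rise again. Not single-peaked.
Ballot type 3 (peak Norbury at position 3): ranking walks positions 3-2-1-4, expanding outward from the peak — single-peaked.
Ballot type 4 (peak Calder at position 1): ranking walks positions 1-2-3-4, expanding outward from the peak — single-peaked.
Ballot type 2 violates single-peakedness, so the profile is not single-peaked on this axis.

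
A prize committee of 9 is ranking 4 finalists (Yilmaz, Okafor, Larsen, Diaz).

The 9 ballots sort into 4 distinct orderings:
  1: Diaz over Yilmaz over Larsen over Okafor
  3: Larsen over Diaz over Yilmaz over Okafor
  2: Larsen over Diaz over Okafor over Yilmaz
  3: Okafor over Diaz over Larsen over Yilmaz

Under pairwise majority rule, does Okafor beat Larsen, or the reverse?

Ballots ranking Okafor above Larsen: 3.
Ballots ranking Larsen above Okafor: 9 − 3 = 6.
Larsen wins the head-to-head 6–3.

Larsen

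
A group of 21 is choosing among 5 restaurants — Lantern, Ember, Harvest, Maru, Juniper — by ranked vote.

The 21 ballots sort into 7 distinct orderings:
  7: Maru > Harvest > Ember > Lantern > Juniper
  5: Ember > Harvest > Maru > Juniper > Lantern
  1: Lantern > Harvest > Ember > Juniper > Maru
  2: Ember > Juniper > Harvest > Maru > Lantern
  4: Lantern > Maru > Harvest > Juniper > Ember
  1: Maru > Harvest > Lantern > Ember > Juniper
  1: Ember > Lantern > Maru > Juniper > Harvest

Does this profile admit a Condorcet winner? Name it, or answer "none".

Check each pair by majority over 21 ballots:
Lantern vs Ember: Ember wins 15–6.
Lantern–Harvest: Harvest 15–6.
Lantern–Maru: Maru 15–6.
Lantern–Juniper: Lantern 14–7.
Ember–Harvest: Harvest 13–8.
Ember–Maru: Maru 12–9.
Ember–Juniper: Ember 17–4.
Harvest vs Maru: Maru, 13–8.
Harvest–Juniper: Harvest 18–3.
Maru vs Juniper: Maru wins 18–3.
Maru beats each of Lantern, Ember, Harvest, Juniper — Maru is the Condorcet winner.

Maru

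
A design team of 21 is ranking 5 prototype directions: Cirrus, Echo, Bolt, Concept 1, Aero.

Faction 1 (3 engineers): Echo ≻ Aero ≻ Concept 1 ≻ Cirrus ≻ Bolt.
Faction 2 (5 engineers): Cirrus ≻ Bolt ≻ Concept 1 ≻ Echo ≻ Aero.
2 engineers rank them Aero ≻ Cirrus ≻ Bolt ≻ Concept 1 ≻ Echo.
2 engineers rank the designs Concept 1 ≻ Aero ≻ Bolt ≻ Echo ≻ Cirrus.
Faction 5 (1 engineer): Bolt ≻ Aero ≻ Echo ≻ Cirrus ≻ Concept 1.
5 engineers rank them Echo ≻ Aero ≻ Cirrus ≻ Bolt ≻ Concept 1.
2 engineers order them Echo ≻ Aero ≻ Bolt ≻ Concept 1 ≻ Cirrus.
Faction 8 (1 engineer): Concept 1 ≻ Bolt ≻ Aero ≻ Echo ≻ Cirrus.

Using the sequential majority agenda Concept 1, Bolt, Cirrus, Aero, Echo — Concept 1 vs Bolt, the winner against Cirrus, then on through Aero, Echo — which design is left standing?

Round 1: Concept 1 vs Bolt — 6–15, Bolt advances.
Round 2: Bolt vs Cirrus — 6–15, Cirrus advances.
Round 3: Cirrus vs Aero — 5–16, Aero advances.
Round 4: Aero vs Echo — 6–15, Echo advances.
Echo survives the agenda.

Echo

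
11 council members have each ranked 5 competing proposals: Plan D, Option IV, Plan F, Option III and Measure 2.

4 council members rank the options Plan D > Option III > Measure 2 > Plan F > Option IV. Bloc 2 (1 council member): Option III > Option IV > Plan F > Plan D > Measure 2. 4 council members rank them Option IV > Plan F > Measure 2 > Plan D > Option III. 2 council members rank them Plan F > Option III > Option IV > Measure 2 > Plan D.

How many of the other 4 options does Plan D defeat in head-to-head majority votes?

Plan D against each rival (11 council members):
Plan D vs Option IV: 4 for Plan D, 7 for Option IV — Option IV by 7–4.
Plan D vs Plan F: Plan F, 7–4.
Plan D vs Option III: 8 to 3, Plan D.
Plan D–Measure 2: Measure 2 6–5.
Plan D beats Option III; loses to Option IV, Plan F, Measure 2 — 1 pairwise win.

1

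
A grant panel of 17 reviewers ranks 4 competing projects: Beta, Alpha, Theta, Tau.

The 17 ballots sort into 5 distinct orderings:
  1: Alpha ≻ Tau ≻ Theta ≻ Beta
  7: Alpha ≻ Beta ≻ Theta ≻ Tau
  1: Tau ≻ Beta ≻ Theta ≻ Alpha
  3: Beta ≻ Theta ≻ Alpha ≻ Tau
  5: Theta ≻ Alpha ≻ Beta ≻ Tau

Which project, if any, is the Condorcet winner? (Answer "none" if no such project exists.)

Check each pair by majority over 17 ballots:
Beta vs Alpha: 4 to 13, Alpha.
Beta vs Theta: 7+1+3 = 11 for Beta, 6 for Theta — Beta by 11–6.
Beta vs Tau: 7+3+5 = 15 for Beta, 2 for Tau — Beta by 15–2.
Alpha vs Theta: 8 to 9, Theta.
Alpha vs Tau: Alpha is ranked higher on 1+7+3+5 = 16 ballots, Tau on 1. Alpha wins 16–1.
Theta vs Tau: Theta preferred on 7+3+5 = 15 ballots; Theta wins 15–2.
Each project drops at least one matchup (Beta loses to Alpha; Alpha loses to Theta; Theta loses to Beta; Tau loses to Beta); the cycle Beta beats Theta beats Alpha beats Beta rules out a Condorcet winner.

none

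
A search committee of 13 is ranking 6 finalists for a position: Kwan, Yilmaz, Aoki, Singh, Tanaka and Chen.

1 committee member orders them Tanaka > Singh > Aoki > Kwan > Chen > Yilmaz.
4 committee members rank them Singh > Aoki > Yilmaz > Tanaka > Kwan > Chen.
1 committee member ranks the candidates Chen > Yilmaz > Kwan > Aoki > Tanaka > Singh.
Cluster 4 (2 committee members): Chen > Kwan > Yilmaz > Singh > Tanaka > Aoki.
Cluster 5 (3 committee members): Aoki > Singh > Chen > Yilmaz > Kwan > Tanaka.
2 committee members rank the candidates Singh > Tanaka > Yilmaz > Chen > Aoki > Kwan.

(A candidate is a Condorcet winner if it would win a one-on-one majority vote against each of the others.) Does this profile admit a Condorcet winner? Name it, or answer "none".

Singh

Head-to-head results (13 committee members):
Kwan vs Yilmaz: 3 to 10, Yilmaz.
Kwan vs Aoki: 1+2 = 3 for Kwan, 10 for Aoki — Aoki by 10–3.
Kwan vs Singh: 1+2 = 3 for Kwan, 10 for Singh — Singh by 10–3.
Kwan vs Tanaka: 1+2+3 = 6 for Kwan, 7 for Tanaka — Tanaka by 7–6.
Kwan vs Chen: 1+4 = 5 for Kwan, 8 for Chen — Chen by 8–5.
Yilmaz vs Aoki: Yilmaz preferred on 1+2+2 = 5 ballots; Aoki wins 8–5.
Yilmaz vs Singh: Yilmaz is ranked higher on 1+2 = 3 ballots, Singh on 10. Singh wins 10–3.
Yilmaz vs Tanaka: Yilmaz is ranked higher on 4+1+2+3 = 10 ballots, Tanaka on 3. Yilmaz wins 10–3.
Yilmaz vs Chen: Yilmaz is ranked higher on 4+2 = 6 ballots, Chen on 7. Chen wins 7–6.
Aoki vs Singh: Aoki is ranked higher on 1+3 = 4 ballots, Singh on 9. Singh wins 9–4.
Aoki vs Tanaka: Aoki is ranked higher on 4+1+3 = 8 ballots, Tanaka on 5. Aoki wins 8–5.
Aoki vs Chen: 8 to 5, Aoki.
Singh vs Tanaka: Singh preferred on 4+2+3+2 = 11 ballots; Singh wins 11–2.
Singh vs Chen: Singh is ranked higher on 1+4+3+2 = 10 ballots, Chen on 3. Singh wins 10–3.
Tanaka vs Chen: 7 to 6, Tanaka.
Singh defeats every rival head-to-head and is the Condorcet winner.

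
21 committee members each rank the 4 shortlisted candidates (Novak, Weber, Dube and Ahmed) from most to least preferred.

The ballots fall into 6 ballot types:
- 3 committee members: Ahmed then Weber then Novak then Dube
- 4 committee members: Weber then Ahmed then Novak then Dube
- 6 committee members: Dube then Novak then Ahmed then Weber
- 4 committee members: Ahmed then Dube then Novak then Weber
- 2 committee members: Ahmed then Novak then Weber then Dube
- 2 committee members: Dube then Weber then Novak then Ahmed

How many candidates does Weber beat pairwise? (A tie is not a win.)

Weber against each rival (21 committee members):
Weber–Novak: Novak 12–9.
Weber–Dube: Dube 12–9.
Weber vs Ahmed: 6 to 15, Ahmed.
Weber beats no one; loses to Novak, Dube, Ahmed — 0 pairwise wins.

0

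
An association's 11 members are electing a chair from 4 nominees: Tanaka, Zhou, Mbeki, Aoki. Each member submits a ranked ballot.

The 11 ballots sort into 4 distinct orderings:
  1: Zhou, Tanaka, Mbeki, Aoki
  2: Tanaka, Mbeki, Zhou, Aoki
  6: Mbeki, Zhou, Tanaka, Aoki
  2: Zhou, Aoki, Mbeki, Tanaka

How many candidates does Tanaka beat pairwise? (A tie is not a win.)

1

Tanaka against each rival (11 voters):
Tanaka vs Zhou: Tanaka preferred on 2 ballots; Zhou wins 9–2.
Tanaka vs Mbeki: Mbeki, 8–3.
Tanaka vs Aoki: 1+2+6 = 9 for Tanaka, 2 for Aoki — Tanaka by 9–2.
Tanaka beats Aoki; loses to Zhou, Mbeki — 1 pairwise win.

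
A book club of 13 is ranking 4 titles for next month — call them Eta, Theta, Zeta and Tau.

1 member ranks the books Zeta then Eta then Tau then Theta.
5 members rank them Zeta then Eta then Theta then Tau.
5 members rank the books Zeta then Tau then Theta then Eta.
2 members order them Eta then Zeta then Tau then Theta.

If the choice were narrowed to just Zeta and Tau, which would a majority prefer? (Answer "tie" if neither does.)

Zeta

Ballots ranking Zeta above Tau: 1 + 5 + 5 + 2 = 13.
Ballots ranking Tau above Zeta: 13 − 13 = 0.
Zeta wins the head-to-head 13–0.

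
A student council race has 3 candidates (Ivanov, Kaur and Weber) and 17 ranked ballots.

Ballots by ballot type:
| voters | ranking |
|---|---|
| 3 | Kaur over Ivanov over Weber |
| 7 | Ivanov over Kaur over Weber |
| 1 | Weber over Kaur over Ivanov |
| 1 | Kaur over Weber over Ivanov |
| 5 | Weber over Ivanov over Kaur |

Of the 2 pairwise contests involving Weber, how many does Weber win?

0

Weber against each rival (17 voters):
Weber vs Ivanov: 1+1+5 = 7 for Weber, 10 for Ivanov — Ivanov by 10–7.
Weber vs Kaur: 1+5 = 6 for Weber, 11 for Kaur — Kaur by 11–6.
Weber beats no one; loses to Ivanov, Kaur — 0 pairwise wins.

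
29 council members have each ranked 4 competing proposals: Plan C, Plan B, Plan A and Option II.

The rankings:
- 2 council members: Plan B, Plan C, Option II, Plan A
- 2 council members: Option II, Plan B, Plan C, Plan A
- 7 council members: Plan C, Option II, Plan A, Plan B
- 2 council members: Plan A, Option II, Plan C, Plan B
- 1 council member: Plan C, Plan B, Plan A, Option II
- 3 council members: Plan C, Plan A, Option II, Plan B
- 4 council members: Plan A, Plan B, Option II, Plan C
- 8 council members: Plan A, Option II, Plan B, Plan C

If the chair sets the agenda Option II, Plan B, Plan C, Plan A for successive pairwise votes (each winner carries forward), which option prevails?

Plan A

Round 1: Option II vs Plan B — 22–7, Option II advances.
Round 2: Option II vs Plan C — 16–13, Option II advances.
Round 3: Option II vs Plan A — 11–18, Plan A advances.
Plan A survives the agenda.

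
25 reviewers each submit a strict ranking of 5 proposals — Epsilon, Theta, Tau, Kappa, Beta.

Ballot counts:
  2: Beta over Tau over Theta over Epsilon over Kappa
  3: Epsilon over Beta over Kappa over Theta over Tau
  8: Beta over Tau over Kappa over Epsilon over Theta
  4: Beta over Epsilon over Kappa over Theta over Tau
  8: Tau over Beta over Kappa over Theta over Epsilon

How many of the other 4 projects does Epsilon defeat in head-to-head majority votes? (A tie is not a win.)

1

Epsilon against each rival (25 reviewers):
Epsilon–Theta: Epsilon 15–10.
Epsilon–Tau: Tau 18–7.
Epsilon vs Kappa: 2+3+4 = 9 for Epsilon, 16 for Kappa — Kappa by 16–9.
Epsilon vs Beta: 3 for Epsilon, 22 for Beta — Beta by 22–3.
Epsilon beats Theta; loses to Tau, Kappa, Beta — 1 pairwise win.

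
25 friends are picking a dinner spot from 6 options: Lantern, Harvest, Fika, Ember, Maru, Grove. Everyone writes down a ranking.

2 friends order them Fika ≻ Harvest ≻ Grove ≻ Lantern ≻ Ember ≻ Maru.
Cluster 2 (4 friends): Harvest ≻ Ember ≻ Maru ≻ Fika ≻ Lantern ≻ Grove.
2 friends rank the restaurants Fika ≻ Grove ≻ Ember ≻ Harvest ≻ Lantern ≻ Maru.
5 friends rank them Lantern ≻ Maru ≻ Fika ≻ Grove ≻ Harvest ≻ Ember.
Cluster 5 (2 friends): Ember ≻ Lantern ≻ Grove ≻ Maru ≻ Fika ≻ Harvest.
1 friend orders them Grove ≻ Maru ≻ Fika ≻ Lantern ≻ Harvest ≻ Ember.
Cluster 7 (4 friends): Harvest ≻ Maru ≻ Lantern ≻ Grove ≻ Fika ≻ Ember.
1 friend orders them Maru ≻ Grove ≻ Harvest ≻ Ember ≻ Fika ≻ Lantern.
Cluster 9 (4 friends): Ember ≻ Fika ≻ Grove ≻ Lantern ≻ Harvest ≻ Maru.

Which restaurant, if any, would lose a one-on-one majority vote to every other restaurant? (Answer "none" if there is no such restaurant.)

Pairwise majorities:
Lantern vs Harvest: 5+2+1+4 = 12 for Lantern, 13 for Harvest — Harvest by 13–12.
Lantern vs Fika: Lantern is ranked higher on 5+2+4 = 11 ballots, Fika on 14. Fika wins 14–11.
Lantern vs Ember: Lantern preferred on 2+5+1+4 = 12 ballots; Ember wins 13–12.
Lantern vs Maru: Lantern, 15–10.
Lantern vs Grove: 4+5+2+4 = 15 for Lantern, 10 for Grove — Lantern by 15–10.
Harvest vs Fika: Harvest preferred on 4+4+1 = 9 ballots; Fika wins 16–9.
Harvest vs Ember: Harvest, 17–8.
Harvest vs Maru: 2+4+2+4+4 = 16 for Harvest, 9 for Maru — Harvest by 16–9.
Harvest–Grove: Grove 15–10.
Fika vs Ember: Fika is ranked higher on 2+2+5+1+4 = 14 ballots, Ember on 11. Fika wins 14–11.
Fika vs Maru: Maru wins 17–8.
Fika–Grove: Fika 17–8.
Ember vs Maru: Ember is ranked higher on 2+4+2+2+4 = 14 ballots, Maru on 11. Ember wins 14–11.
Ember vs Grove: Grove wins 15–10.
Maru vs Grove: Maru preferred on 4+5+4+1 = 14 ballots; Maru wins 14–11.
Every restaurant wins at least one matchup (Lantern beats Maru; Harvest beats Lantern; Fika beats Lantern; Ember beats Lantern; Maru beats Fika; Grove beats Harvest), so there is no Condorcet loser.

none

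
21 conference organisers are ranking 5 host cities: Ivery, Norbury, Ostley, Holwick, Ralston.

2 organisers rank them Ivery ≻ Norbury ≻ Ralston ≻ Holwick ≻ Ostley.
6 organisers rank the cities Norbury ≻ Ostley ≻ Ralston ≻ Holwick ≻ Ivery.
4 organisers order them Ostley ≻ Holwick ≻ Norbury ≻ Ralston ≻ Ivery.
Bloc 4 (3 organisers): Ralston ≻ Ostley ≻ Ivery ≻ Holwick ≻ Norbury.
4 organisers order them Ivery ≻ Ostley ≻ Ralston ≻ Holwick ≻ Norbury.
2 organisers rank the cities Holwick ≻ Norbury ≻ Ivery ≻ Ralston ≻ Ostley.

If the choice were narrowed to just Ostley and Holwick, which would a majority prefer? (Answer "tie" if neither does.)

Ostley

Ballots ranking Ostley above Holwick: 6 + 4 + 3 + 4 = 17.
Ballots ranking Holwick above Ostley: 21 − 17 = 4.
Ostley wins the head-to-head 17–4.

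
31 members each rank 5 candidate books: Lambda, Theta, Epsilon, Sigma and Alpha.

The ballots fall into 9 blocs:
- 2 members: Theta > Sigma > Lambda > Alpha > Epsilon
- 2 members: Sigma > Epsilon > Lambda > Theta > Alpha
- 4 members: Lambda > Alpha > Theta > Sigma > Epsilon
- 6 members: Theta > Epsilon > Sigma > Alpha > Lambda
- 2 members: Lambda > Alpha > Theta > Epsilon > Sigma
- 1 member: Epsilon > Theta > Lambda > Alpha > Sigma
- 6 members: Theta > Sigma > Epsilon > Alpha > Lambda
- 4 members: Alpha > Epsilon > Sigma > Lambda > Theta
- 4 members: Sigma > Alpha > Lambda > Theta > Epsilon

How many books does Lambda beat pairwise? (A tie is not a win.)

1

Lambda against each rival (31 members):
Lambda vs Theta: 16 to 15, Lambda.
Lambda vs Epsilon: 12 to 19, Epsilon.
Lambda vs Sigma: Lambda is ranked higher on 4+2+1 = 7 ballots, Sigma on 24. Sigma wins 24–7.
Lambda vs Alpha: Alpha, 20–11.
Lambda beats Theta; loses to Epsilon, Sigma, Alpha — 1 pairwise win.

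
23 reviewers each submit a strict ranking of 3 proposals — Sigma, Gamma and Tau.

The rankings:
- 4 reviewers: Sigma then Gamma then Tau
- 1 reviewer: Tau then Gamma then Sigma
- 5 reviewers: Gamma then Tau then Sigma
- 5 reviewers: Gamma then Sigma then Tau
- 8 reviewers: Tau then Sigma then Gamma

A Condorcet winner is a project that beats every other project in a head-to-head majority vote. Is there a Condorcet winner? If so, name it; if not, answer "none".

none

Check each pair by majority over 23 ballots:
Sigma vs Gamma: 12 to 11, Sigma.
Sigma vs Tau: 4+5 = 9 for Sigma, 14 for Tau — Tau by 14–9.
Gamma vs Tau: Gamma preferred on 4+5+5 = 14 ballots; Gamma wins 14–9.
Each project drops at least one matchup (Sigma loses to Tau; Gamma loses to Sigma; Tau loses to Gamma); the cycle Sigma → Gamma → Tau → Sigma rules out a Condorcet winner.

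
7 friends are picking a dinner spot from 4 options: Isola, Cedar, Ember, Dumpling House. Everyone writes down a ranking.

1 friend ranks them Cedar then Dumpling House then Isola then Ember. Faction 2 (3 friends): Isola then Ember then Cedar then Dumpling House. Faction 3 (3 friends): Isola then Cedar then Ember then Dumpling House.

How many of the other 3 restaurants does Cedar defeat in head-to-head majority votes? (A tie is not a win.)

Cedar against each rival (7 friends):
Cedar vs Isola: Isola wins 6–1.
Cedar vs Ember: Cedar preferred on 1+3 = 4 ballots; Cedar wins 4–3.
Cedar–Dumpling House: Cedar 7–0.
Cedar beats Ember, Dumpling House; loses to Isola — 2 pairwise wins.

2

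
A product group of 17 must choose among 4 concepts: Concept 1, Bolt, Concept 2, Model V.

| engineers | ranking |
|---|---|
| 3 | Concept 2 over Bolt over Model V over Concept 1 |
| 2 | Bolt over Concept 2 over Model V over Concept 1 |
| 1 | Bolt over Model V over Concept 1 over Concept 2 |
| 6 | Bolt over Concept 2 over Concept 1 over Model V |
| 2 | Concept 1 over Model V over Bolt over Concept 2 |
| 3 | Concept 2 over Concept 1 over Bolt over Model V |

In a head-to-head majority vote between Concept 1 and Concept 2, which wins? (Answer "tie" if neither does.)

Concept 2

Ballots ranking Concept 1 above Concept 2: 1 + 2 = 3.
Ballots ranking Concept 2 above Concept 1: 17 − 3 = 14.
Concept 2 wins the head-to-head 14–3.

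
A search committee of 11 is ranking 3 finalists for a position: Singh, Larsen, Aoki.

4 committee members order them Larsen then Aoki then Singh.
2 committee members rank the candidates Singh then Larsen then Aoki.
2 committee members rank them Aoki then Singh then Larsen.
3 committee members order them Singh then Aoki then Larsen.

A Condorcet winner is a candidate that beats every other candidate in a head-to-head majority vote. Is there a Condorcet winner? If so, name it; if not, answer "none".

none

Pairwise majorities:
Singh vs Larsen: Singh is ranked higher on 2+2+3 = 7 ballots, Larsen on 4. Singh wins 7–4.
Singh vs Aoki: 5 to 6, Aoki.
Larsen vs Aoki: Larsen is ranked higher on 4+2 = 6 ballots, Aoki on 5. Larsen wins 6–5.
Every candidate loses at least once (Singh loses to Aoki; Larsen loses to Singh; Aoki loses to Larsen). The majority relation contains the cycle Singh → Larsen → Aoki → Singh, so there is no Condorcet winner.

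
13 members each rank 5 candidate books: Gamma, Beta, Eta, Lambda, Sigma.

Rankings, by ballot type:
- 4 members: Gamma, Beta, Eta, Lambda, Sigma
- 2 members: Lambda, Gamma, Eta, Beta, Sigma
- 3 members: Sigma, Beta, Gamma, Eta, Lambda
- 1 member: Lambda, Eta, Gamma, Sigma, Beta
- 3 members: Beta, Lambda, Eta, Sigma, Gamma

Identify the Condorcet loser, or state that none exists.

Sigma

Pairwise majorities:
Gamma vs Beta: Gamma is ranked higher on 4+2+1 = 7 ballots, Beta on 6. Gamma wins 7–6.
Gamma vs Eta: 4+2+3 = 9 for Gamma, 4 for Eta — Gamma by 9–4.
Gamma vs Lambda: Gamma is ranked higher on 4+3 = 7 ballots, Lambda on 6. Gamma wins 7–6.
Gamma vs Sigma: Gamma is ranked higher on 4+2+1 = 7 ballots, Sigma on 6. Gamma wins 7–6.
Beta vs Eta: Beta preferred on 4+3+3 = 10 ballots; Beta wins 10–3.
Beta vs Lambda: Beta preferred on 4+3+3 = 10 ballots; Beta wins 10–3.
Beta vs Sigma: Beta preferred on 4+2+3 = 9 ballots; Beta wins 9–4.
Eta vs Lambda: 7 to 6, Eta.
Eta vs Sigma: Eta is ranked higher on 4+2+1+3 = 10 ballots, Sigma on 3. Eta wins 10–3.
Lambda vs Sigma: 10 to 3, Lambda.
Only Sigma has no wins; Sigma is the Condorcet loser.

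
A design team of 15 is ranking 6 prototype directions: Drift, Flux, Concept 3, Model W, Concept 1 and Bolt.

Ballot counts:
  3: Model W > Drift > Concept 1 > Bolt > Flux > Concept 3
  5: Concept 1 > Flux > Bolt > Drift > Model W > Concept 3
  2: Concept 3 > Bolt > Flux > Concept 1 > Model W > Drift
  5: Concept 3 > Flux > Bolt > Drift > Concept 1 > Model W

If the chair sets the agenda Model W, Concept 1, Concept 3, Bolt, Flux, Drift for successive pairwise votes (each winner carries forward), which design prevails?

Drift

Round 1: Model W vs Concept 1 — 3–12, Concept 1 advances.
Round 2: Concept 1 vs Concept 3 — 8–7, Concept 1 advances.
Round 3: Concept 1 vs Bolt — 8–7, Concept 1 advances.
Round 4: Concept 1 vs Flux — 8–7, Concept 1 advances.
Round 5: Concept 1 vs Drift — 7–8, Drift advances.
The agenda winner is Drift.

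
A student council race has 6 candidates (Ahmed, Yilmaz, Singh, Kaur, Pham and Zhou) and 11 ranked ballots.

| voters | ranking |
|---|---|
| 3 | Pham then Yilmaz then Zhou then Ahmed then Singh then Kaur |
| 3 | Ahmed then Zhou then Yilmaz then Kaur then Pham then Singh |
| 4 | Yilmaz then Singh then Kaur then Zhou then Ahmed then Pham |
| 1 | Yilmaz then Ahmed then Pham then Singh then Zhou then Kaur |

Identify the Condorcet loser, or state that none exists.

none

Head-to-head results (11 voters):
Ahmed vs Yilmaz: Ahmed is ranked higher on 3 ballots, Yilmaz on 8. Yilmaz wins 8–3.
Ahmed vs Singh: Ahmed wins 7–4.
Ahmed vs Kaur: Ahmed preferred on 3+3+1 = 7 ballots; Ahmed wins 7–4.
Ahmed–Pham: Ahmed 8–3.
Ahmed–Zhou: Zhou 7–4.
Yilmaz vs Singh: 3+3+4+1 = 11 for Yilmaz, 0 for Singh — Yilmaz by 11–0.
Yilmaz vs Kaur: Yilmaz wins 11–0.
Yilmaz–Pham: Yilmaz 8–3.
Yilmaz vs Zhou: 8 to 3, Yilmaz.
Singh vs Kaur: Singh is ranked higher on 3+4+1 = 8 ballots, Kaur on 3. Singh wins 8–3.
Singh vs Pham: Pham wins 7–4.
Singh vs Zhou: Zhou wins 6–5.
Kaur vs Pham: 3+4 = 7 for Kaur, 4 for Pham — Kaur by 7–4.
Kaur vs Zhou: 4 for Kaur, 7 for Zhou — Zhou by 7–4.
Pham vs Zhou: Pham preferred on 3+1 = 4 ballots; Zhou wins 7–4.
Every candidate wins at least one matchup (Ahmed beats Singh; Yilmaz beats Ahmed; Singh beats Kaur; Kaur beats Pham; Pham beats Singh; Zhou beats Ahmed), so there is no Condorcet loser.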